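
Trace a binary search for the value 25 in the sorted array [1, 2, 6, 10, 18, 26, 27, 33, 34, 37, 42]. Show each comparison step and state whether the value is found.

Binary search for 25 in [1, 2, 6, 10, 18, 26, 27, 33, 34, 37, 42]:

lo=0, hi=10, mid=5, arr[mid]=26 -> 26 > 25, search left half
lo=0, hi=4, mid=2, arr[mid]=6 -> 6 < 25, search right half
lo=3, hi=4, mid=3, arr[mid]=10 -> 10 < 25, search right half
lo=4, hi=4, mid=4, arr[mid]=18 -> 18 < 25, search right half
lo=5 > hi=4, target 25 not found

Binary search determines that 25 is not in the array after 4 comparisons. The search space was exhausted without finding the target.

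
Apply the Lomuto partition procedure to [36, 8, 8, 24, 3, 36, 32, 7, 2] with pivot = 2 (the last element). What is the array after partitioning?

Lomuto partition with pivot = 2:

Initial array: [36, 8, 8, 24, 3, 36, 32, 7, 2]

arr[0]=36 > 2: no swap
arr[1]=8 > 2: no swap
arr[2]=8 > 2: no swap
arr[3]=24 > 2: no swap
arr[4]=3 > 2: no swap
arr[5]=36 > 2: no swap
arr[6]=32 > 2: no swap
arr[7]=7 > 2: no swap

Place pivot at position 0: [2, 8, 8, 24, 3, 36, 32, 7, 36]
Pivot position: 0

After partitioning with pivot 2, the array becomes [2, 8, 8, 24, 3, 36, 32, 7, 36]. The pivot is placed at index 0. All elements to the left of the pivot are <= 2, and all elements to the right are > 2.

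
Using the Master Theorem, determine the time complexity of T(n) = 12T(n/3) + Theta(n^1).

Master Theorem for T(n) = 12T(n/3) + O(n^1):

a = 12, b = 3, c = 1
log_b(a) = log_3(12) = 2.2619

Case 1: c = 1 < log_3(12) = 2.2619
T(n) = O(n^(log_3 12))

For T(n) = 12T(n/3) + O(n^1): log_3(12) = 2.2619. This is Case 1 of the Master Theorem (c < log_b(a), work dominated by leaves), giving O(n^(log_3 12)).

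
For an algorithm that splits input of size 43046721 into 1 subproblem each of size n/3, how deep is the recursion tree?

For divide and conquer with division factor 3:

Problem sizes at each level:
Level 0: 43046721
Level 1: 14348907
Level 2: 4782969
Level 3: 1594323
Level 4: 531441
Level 5: 177147
Level 6: 59049
Level 7: 19683
Level 8: 6561
Level 9: 2187
Level 10: 729
Level 11: 243
Level 12: 81
Level 13: 27
Level 14: 9
Level 15: 3
Level 16: 1

The root is level 0 and the size-1 base case is level 16 (the tree spans levels 0 through 16, i.e. 17 levels counting the root), so the depth is the number of divisions: log_3(43046721) = 16

The recursion tree depth is log_3(43046721) = 16. At each level, the problem size is divided by 3, so it takes 16 divisions to reduce to a base case of size 1. The algorithm makes 1 recursive call at each level.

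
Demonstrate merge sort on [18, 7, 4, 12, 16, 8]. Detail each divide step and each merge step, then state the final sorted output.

Merge sort trace:

Split: [18, 7, 4, 12, 16, 8] -> [18, 7, 4] and [12, 16, 8]
  Split: [18, 7, 4] -> [18] and [7, 4]
    Split: [7, 4] -> [7] and [4]
    Merge: [7] + [4] -> [4, 7]
  Merge: [18] + [4, 7] -> [4, 7, 18]
  Split: [12, 16, 8] -> [12] and [16, 8]
    Split: [16, 8] -> [16] and [8]
    Merge: [16] + [8] -> [8, 16]
  Merge: [12] + [8, 16] -> [8, 12, 16]
Merge: [4, 7, 18] + [8, 12, 16] -> [4, 7, 8, 12, 16, 18]

Final sorted array: [4, 7, 8, 12, 16, 18]

The merge sort proceeds by recursively splitting the array and merging sorted halves.
After all merges, the sorted array is [4, 7, 8, 12, 16, 18].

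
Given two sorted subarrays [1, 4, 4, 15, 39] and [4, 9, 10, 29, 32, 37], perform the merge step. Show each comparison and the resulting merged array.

Merging process:

Compare 1 vs 4: take 1 from left. Merged: [1]
Compare 4 vs 4: take 4 from left. Merged: [1, 4]
Compare 4 vs 4: take 4 from left. Merged: [1, 4, 4]
Compare 15 vs 4: take 4 from right. Merged: [1, 4, 4, 4]
Compare 15 vs 9: take 9 from right. Merged: [1, 4, 4, 4, 9]
Compare 15 vs 10: take 10 from right. Merged: [1, 4, 4, 4, 9, 10]
Compare 15 vs 29: take 15 from left. Merged: [1, 4, 4, 4, 9, 10, 15]
Compare 39 vs 29: take 29 from right. Merged: [1, 4, 4, 4, 9, 10, 15, 29]
Compare 39 vs 32: take 32 from right. Merged: [1, 4, 4, 4, 9, 10, 15, 29, 32]
Compare 39 vs 37: take 37 from right. Merged: [1, 4, 4, 4, 9, 10, 15, 29, 32, 37]
Append remaining from left: [39]. Merged: [1, 4, 4, 4, 9, 10, 15, 29, 32, 37, 39]

Final merged array: [1, 4, 4, 4, 9, 10, 15, 29, 32, 37, 39]
Total comparisons: 10

The merged array is [1, 4, 4, 4, 9, 10, 15, 29, 32, 37, 39], requiring 10 comparisons. The merge step runs in O(n) time where n is the total number of elements.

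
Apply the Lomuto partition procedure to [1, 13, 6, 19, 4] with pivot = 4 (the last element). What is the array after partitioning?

Lomuto partition with pivot = 4:

Initial array: [1, 13, 6, 19, 4]

arr[0]=1 <= 4: swap with position 0, array becomes [1, 13, 6, 19, 4]
arr[1]=13 > 4: no swap
arr[2]=6 > 4: no swap
arr[3]=19 > 4: no swap

Place pivot at position 1: [1, 4, 6, 19, 13]
Pivot position: 1

After partitioning with pivot 4, the array becomes [1, 4, 6, 19, 13]. The pivot is placed at index 1. All elements to the left of the pivot are <= 4, and all elements to the right are > 4.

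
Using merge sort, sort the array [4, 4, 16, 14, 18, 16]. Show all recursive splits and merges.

Merge sort trace:

Split: [4, 4, 16, 14, 18, 16] -> [4, 4, 16] and [14, 18, 16]
  Split: [4, 4, 16] -> [4] and [4, 16]
    Split: [4, 16] -> [4] and [16]
    Merge: [4] + [16] -> [4, 16]
  Merge: [4] + [4, 16] -> [4, 4, 16]
  Split: [14, 18, 16] -> [14] and [18, 16]
    Split: [18, 16] -> [18] and [16]
    Merge: [18] + [16] -> [16, 18]
  Merge: [14] + [16, 18] -> [14, 16, 18]
Merge: [4, 4, 16] + [14, 16, 18] -> [4, 4, 14, 16, 16, 18]

Final sorted array: [4, 4, 14, 16, 16, 18]

The merge sort proceeds by recursively splitting the array and merging sorted halves.
After all merges, the sorted array is [4, 4, 14, 16, 16, 18].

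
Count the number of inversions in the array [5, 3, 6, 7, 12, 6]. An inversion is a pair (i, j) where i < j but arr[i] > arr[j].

Finding inversions in [5, 3, 6, 7, 12, 6]:

(0, 1): arr[0]=5 > arr[1]=3
(3, 5): arr[3]=7 > arr[5]=6
(4, 5): arr[4]=12 > arr[5]=6

Total inversions: 3

The array has 3 inversion(s): (0,1), (3,5), (4,5). Each pair (i,j) satisfies i < j and arr[i] > arr[j].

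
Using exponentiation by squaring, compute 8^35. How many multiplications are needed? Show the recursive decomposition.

Computing 8^35 by squaring (build up from 8^1; each line after the first costs one multiplication):

8^1 = 8
8^2 = (8^1)^2 = 8^2 = 64
8^4 = (8^2)^2 = 64^2 = 4096
8^8 = (8^4)^2 = 4096^2 = 16777216
8^16 = (8^8)^2 = 16777216^2 = 281474976710656
8^17 = 8 * 8^16 = 8 * 281474976710656 = 2251799813685248
8^34 = (8^17)^2 = 2251799813685248^2 = 5070602400912917605986812821504
8^35 = 8 * 8^34 = 8 * 5070602400912917605986812821504 = 40564819207303340847894502572032

Result: 40564819207303340847894502572032
Multiplications needed: 7 (7 lines after 8^1)

8^35 = 40564819207303340847894502572032. Using exponentiation by squaring, this requires 7 multiplications. The key idea: if the exponent is even, square the half-power; if odd, multiply by the base once.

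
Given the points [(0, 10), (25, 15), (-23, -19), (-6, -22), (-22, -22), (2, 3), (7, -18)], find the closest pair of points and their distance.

Computing all pairwise distances among 7 points:

d((0, 10), (25, 15)) = 25.4951
d((0, 10), (-23, -19)) = 37.0135
d((0, 10), (-6, -22)) = 32.5576
d((0, 10), (-22, -22)) = 38.833
d((0, 10), (2, 3)) = 7.2801
d((0, 10), (7, -18)) = 28.8617
d((25, 15), (-23, -19)) = 58.8218
d((25, 15), (-6, -22)) = 48.2701
d((25, 15), (-22, -22)) = 59.8164
d((25, 15), (2, 3)) = 25.9422
d((25, 15), (7, -18)) = 37.5899
d((-23, -19), (-6, -22)) = 17.2627
d((-23, -19), (-22, -22)) = 3.1623 <-- minimum
d((-23, -19), (2, 3)) = 33.3017
d((-23, -19), (7, -18)) = 30.0167
d((-6, -22), (-22, -22)) = 16.0
d((-6, -22), (2, 3)) = 26.2488
d((-6, -22), (7, -18)) = 13.6015
d((-22, -22), (2, 3)) = 34.6554
d((-22, -22), (7, -18)) = 29.2746
d((2, 3), (7, -18)) = 21.587

Closest pair: (-23, -19) and (-22, -22) with distance 3.1623

The closest pair is (-23, -19) and (-22, -22) with Euclidean distance 3.1623. For 7 points, brute-force pairwise comparison is shown above. For large n, the divide-and-conquer algorithm (sort by x, recurse on halves, check the dividing strip) achieves O(n log n).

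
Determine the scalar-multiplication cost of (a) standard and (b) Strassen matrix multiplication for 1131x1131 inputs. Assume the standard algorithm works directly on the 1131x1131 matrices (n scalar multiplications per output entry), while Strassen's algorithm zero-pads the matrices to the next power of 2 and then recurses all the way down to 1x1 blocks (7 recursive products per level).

Matrix multiplication for 1131x1131 matrices:

Strassen's algorithm requires power-of-2 dimensions. Pad 1131x1131 to 2048x2048 (next power of 2).

Standard algorithm: 1131^3 = 1446731091 multiplications
Strassen's algorithm: 7^(log2(2048)) = 7^11 = 1977326743 multiplications
Difference: 1446731091 - 1977326743 = -530595652 (Strassen uses MORE here due to padding overhead — for small or just-over-power-of-2 n, padding can outweigh the per-level savings)

Standard: 1446731091 multiplications (1131^3). Strassen: 1977326743 multiplications (7^11, after padding to 2048x2048). Strassen reduces 8 recursive multiplications to 7 at each level.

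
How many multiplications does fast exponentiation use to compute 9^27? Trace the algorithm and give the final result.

Computing 9^27 by squaring (build up from 9^1; each line after the first costs one multiplication):

9^1 = 9
9^2 = (9^1)^2 = 9^2 = 81
9^3 = 9 * 9^2 = 9 * 81 = 729
9^6 = (9^3)^2 = 729^2 = 531441
9^12 = (9^6)^2 = 531441^2 = 282429536481
9^13 = 9 * 9^12 = 9 * 282429536481 = 2541865828329
9^26 = (9^13)^2 = 2541865828329^2 = 6461081889226673298932241
9^27 = 9 * 9^26 = 9 * 6461081889226673298932241 = 58149737003040059690390169

Result: 58149737003040059690390169
Multiplications needed: 7 (7 lines after 9^1)

9^27 = 58149737003040059690390169. Using exponentiation by squaring, this requires 7 multiplications. The key idea: if the exponent is even, square the half-power; if odd, multiply by the base once.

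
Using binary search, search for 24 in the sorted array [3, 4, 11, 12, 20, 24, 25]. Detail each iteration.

Binary search for 24 in [3, 4, 11, 12, 20, 24, 25]:

lo=0, hi=6, mid=3, arr[mid]=12 -> 12 < 24, search right half
lo=4, hi=6, mid=5, arr[mid]=24 -> Found target at index 5!

Binary search finds 24 at index 5 after 2 comparisons. The search repeatedly halves the search space by comparing with the middle element.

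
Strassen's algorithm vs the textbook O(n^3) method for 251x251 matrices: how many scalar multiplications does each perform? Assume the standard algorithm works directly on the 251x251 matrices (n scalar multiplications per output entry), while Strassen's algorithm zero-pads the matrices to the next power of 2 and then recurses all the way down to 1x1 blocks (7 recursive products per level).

Matrix multiplication for 251x251 matrices:

Strassen's algorithm requires power-of-2 dimensions. Pad 251x251 to 256x256 (next power of 2).

Standard algorithm: 251^3 = 15813251 multiplications
Strassen's algorithm: 7^(log2(256)) = 7^8 = 5764801 multiplications
Savings: 15813251 - 5764801 = 10048450 multiplications

Standard: 15813251 multiplications (251^3). Strassen: 5764801 multiplications (7^8, after padding to 256x256). Strassen reduces 8 recursive multiplications to 7 at each level.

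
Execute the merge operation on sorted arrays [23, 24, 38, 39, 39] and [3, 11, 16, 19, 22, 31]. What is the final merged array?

Merging process:

Compare 23 vs 3: take 3 from right. Merged: [3]
Compare 23 vs 11: take 11 from right. Merged: [3, 11]
Compare 23 vs 16: take 16 from right. Merged: [3, 11, 16]
Compare 23 vs 19: take 19 from right. Merged: [3, 11, 16, 19]
Compare 23 vs 22: take 22 from right. Merged: [3, 11, 16, 19, 22]
Compare 23 vs 31: take 23 from left. Merged: [3, 11, 16, 19, 22, 23]
Compare 24 vs 31: take 24 from left. Merged: [3, 11, 16, 19, 22, 23, 24]
Compare 38 vs 31: take 31 from right. Merged: [3, 11, 16, 19, 22, 23, 24, 31]
Append remaining from left: [38, 39, 39]. Merged: [3, 11, 16, 19, 22, 23, 24, 31, 38, 39, 39]

Final merged array: [3, 11, 16, 19, 22, 23, 24, 31, 38, 39, 39]
Total comparisons: 8

The merged array is [3, 11, 16, 19, 22, 23, 24, 31, 38, 39, 39], requiring 8 comparisons. The merge step runs in O(n) time where n is the total number of elements.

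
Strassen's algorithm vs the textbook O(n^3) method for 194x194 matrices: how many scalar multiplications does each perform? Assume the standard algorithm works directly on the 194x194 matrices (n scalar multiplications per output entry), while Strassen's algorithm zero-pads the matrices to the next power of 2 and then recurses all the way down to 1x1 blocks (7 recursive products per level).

Matrix multiplication for 194x194 matrices:

Strassen's algorithm requires power-of-2 dimensions. Pad 194x194 to 256x256 (next power of 2).

Standard algorithm: 194^3 = 7301384 multiplications
Strassen's algorithm: 7^(log2(256)) = 7^8 = 5764801 multiplications
Savings: 7301384 - 5764801 = 1536583 multiplications

Standard: 7301384 multiplications (194^3). Strassen: 5764801 multiplications (7^8, after padding to 256x256). Strassen reduces 8 recursive multiplications to 7 at each level.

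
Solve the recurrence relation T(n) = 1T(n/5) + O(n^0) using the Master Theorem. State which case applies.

Master Theorem for T(n) = 1T(n/5) + O(n^0):

a = 1, b = 5, c = 0
log_b(a) = log_5(1) = 0.0000

Case 2: c = 0 = log_5(1) = 0.0000
T(n) = O(n^0 log n) = O(log n)

For T(n) = 1T(n/5) + O(n^0): log_5(1) = 0.0000. This is Case 2 of the Master Theorem (c = log_b(a), equal work at all levels), giving O(log n).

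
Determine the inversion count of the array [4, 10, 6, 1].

Finding inversions in [4, 10, 6, 1]:

(0, 3): arr[0]=4 > arr[3]=1
(1, 2): arr[1]=10 > arr[2]=6
(1, 3): arr[1]=10 > arr[3]=1
(2, 3): arr[2]=6 > arr[3]=1

Total inversions: 4

The array has 4 inversion(s): (0,3), (1,2), (1,3), (2,3). Each pair (i,j) satisfies i < j and arr[i] > arr[j].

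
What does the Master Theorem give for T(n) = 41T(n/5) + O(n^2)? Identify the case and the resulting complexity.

Master Theorem for T(n) = 41T(n/5) + O(n^2):

a = 41, b = 5, c = 2
log_b(a) = log_5(41) = 2.3074

Case 1: c = 2 < log_5(41) = 2.3074
T(n) = O(n^(log_5 41))

For T(n) = 41T(n/5) + O(n^2): log_5(41) = 2.3074. This is Case 1 of the Master Theorem (c < log_b(a), work dominated by leaves), giving O(n^(log_5 41)).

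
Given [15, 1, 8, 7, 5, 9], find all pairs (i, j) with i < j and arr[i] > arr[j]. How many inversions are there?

Finding inversions in [15, 1, 8, 7, 5, 9]:

(0, 1): arr[0]=15 > arr[1]=1
(0, 2): arr[0]=15 > arr[2]=8
(0, 3): arr[0]=15 > arr[3]=7
(0, 4): arr[0]=15 > arr[4]=5
(0, 5): arr[0]=15 > arr[5]=9
(2, 3): arr[2]=8 > arr[3]=7
(2, 4): arr[2]=8 > arr[4]=5
(3, 4): arr[3]=7 > arr[4]=5

Total inversions: 8

The array has 8 inversion(s): (0,1), (0,2), (0,3), (0,4), (0,5), (2,3), (2,4), (3,4). Each pair (i,j) satisfies i < j and arr[i] > arr[j].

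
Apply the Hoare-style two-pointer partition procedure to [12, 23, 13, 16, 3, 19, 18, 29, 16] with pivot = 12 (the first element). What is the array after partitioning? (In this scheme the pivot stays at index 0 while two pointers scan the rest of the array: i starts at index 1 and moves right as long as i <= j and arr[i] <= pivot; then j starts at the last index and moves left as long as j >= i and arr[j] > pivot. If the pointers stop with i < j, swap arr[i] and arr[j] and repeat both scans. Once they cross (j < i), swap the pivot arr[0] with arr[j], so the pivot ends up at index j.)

Hoare-style two-pointer partition with pivot = 12:

Initial array: [12, 23, 13, 16, 3, 19, 18, 29, 16]

Pointers start at i = 1, j = 8.
i stops at index 1 (arr[1]=23 > 12), j stops at index 4 (arr[4]=3 <= 12): swap arr[1] and arr[4], array becomes [12, 3, 13, 16, 23, 19, 18, 29, 16]
i ends at 2, j ends at 1: the pointers have crossed (j < i), so scanning stops.

Swap pivot arr[0] with arr[1] to place pivot at position 1: [3, 12, 13, 16, 23, 19, 18, 29, 16]
Pivot position: 1

After partitioning with pivot 12, the array becomes [3, 12, 13, 16, 23, 19, 18, 29, 16]. The pivot is placed at index 1. All elements to the left of the pivot are <= 12, and all elements to the right are > 12.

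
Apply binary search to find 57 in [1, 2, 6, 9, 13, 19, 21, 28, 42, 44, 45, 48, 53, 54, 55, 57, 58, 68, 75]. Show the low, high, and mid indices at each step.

Binary search for 57 in [1, 2, 6, 9, 13, 19, 21, 28, 42, 44, 45, 48, 53, 54, 55, 57, 58, 68, 75]:

lo=0, hi=18, mid=9, arr[mid]=44 -> 44 < 57, search right half
lo=10, hi=18, mid=14, arr[mid]=55 -> 55 < 57, search right half
lo=15, hi=18, mid=16, arr[mid]=58 -> 58 > 57, search left half
lo=15, hi=15, mid=15, arr[mid]=57 -> Found target at index 15!

Binary search finds 57 at index 15 after 4 comparisons. The search repeatedly halves the search space by comparing with the middle element.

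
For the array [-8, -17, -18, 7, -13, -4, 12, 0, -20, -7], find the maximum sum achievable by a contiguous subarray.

Using Kadane's algorithm on [-8, -17, -18, 7, -13, -4, 12, 0, -20, -7]:

Scanning through the array:
Position 1 (value -17): max_ending_here = -17, max_so_far = -8
Position 2 (value -18): max_ending_here = -18, max_so_far = -8
Position 3 (value 7): max_ending_here = 7, max_so_far = 7
Position 4 (value -13): max_ending_here = -6, max_so_far = 7
Position 5 (value -4): max_ending_here = -4, max_so_far = 7
Position 6 (value 12): max_ending_here = 12, max_so_far = 12
Position 7 (value 0): max_ending_here = 12, max_so_far = 12
Position 8 (value -20): max_ending_here = -8, max_so_far = 12
Position 9 (value -7): max_ending_here = -7, max_so_far = 12

Maximum subarray: [12]
Maximum sum: 12

The maximum subarray is [12] with sum 12. This subarray runs from index 6 to index 6.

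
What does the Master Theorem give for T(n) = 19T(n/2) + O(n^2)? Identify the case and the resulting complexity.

Master Theorem for T(n) = 19T(n/2) + O(n^2):

a = 19, b = 2, c = 2
log_b(a) = log_2(19) = 4.2479

Case 1: c = 2 < log_2(19) = 4.2479
T(n) = O(n^(log_2 19))

For T(n) = 19T(n/2) + O(n^2): log_2(19) = 4.2479. This is Case 1 of the Master Theorem (c < log_b(a), work dominated by leaves), giving O(n^(log_2 19)).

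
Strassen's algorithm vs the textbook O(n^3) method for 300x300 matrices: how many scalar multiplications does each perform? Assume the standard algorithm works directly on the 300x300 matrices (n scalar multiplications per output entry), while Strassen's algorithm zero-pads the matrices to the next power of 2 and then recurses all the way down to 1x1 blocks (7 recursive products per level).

Matrix multiplication for 300x300 matrices:

Strassen's algorithm requires power-of-2 dimensions. Pad 300x300 to 512x512 (next power of 2).

Standard algorithm: 300^3 = 27000000 multiplications
Strassen's algorithm: 7^(log2(512)) = 7^9 = 40353607 multiplications
Difference: 27000000 - 40353607 = -13353607 (Strassen uses MORE here due to padding overhead — for small or just-over-power-of-2 n, padding can outweigh the per-level savings)

Standard: 27000000 multiplications (300^3). Strassen: 40353607 multiplications (7^9, after padding to 512x512). Strassen reduces 8 recursive multiplications to 7 at each level.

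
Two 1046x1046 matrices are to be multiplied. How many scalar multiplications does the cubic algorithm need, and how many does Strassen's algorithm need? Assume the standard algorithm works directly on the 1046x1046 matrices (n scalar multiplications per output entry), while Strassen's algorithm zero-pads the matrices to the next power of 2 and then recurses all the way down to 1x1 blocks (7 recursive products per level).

Matrix multiplication for 1046x1046 matrices:

Strassen's algorithm requires power-of-2 dimensions. Pad 1046x1046 to 2048x2048 (next power of 2).

Standard algorithm: 1046^3 = 1144445336 multiplications
Strassen's algorithm: 7^(log2(2048)) = 7^11 = 1977326743 multiplications
Difference: 1144445336 - 1977326743 = -832881407 (Strassen uses MORE here due to padding overhead — for small or just-over-power-of-2 n, padding can outweigh the per-level savings)

Standard: 1144445336 multiplications (1046^3). Strassen: 1977326743 multiplications (7^11, after padding to 2048x2048). Strassen reduces 8 recursive multiplications to 7 at each level.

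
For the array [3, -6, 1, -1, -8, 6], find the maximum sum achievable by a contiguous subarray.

Using Kadane's algorithm on [3, -6, 1, -1, -8, 6]:

Scanning through the array:
Position 1 (value -6): max_ending_here = -3, max_so_far = 3
Position 2 (value 1): max_ending_here = 1, max_so_far = 3
Position 3 (value -1): max_ending_here = 0, max_so_far = 3
Position 4 (value -8): max_ending_here = -8, max_so_far = 3
Position 5 (value 6): max_ending_here = 6, max_so_far = 6

Maximum subarray: [6]
Maximum sum: 6

The maximum subarray is [6] with sum 6. This subarray runs from index 5 to index 5.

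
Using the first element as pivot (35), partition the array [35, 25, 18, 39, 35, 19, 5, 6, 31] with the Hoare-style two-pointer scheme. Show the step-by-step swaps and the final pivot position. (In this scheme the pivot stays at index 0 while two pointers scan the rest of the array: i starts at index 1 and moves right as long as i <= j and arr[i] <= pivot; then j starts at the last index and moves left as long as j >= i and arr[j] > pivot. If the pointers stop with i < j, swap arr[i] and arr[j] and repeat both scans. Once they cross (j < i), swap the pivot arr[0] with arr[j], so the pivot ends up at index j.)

Hoare-style two-pointer partition with pivot = 35:

Initial array: [35, 25, 18, 39, 35, 19, 5, 6, 31]

Pointers start at i = 1, j = 8.
i stops at index 3 (arr[3]=39 > 35), j stops at index 8 (arr[8]=31 <= 35): swap arr[3] and arr[8], array becomes [35, 25, 18, 31, 35, 19, 5, 6, 39]
i ends at 8, j ends at 7: the pointers have crossed (j < i), so scanning stops.

Swap pivot arr[0] with arr[7] to place pivot at position 7: [6, 25, 18, 31, 35, 19, 5, 35, 39]
Pivot position: 7

After partitioning with pivot 35, the array becomes [6, 25, 18, 31, 35, 19, 5, 35, 39]. The pivot is placed at index 7. All elements to the left of the pivot are <= 35, and all elements to the right are > 35.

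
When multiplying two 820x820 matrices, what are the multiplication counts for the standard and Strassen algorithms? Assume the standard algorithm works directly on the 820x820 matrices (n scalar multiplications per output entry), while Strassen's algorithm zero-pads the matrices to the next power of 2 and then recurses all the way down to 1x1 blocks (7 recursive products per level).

Matrix multiplication for 820x820 matrices:

Strassen's algorithm requires power-of-2 dimensions. Pad 820x820 to 1024x1024 (next power of 2).

Standard algorithm: 820^3 = 551368000 multiplications
Strassen's algorithm: 7^(log2(1024)) = 7^10 = 282475249 multiplications
Savings: 551368000 - 282475249 = 268892751 multiplications

Standard: 551368000 multiplications (820^3). Strassen: 282475249 multiplications (7^10, after padding to 1024x1024). Strassen reduces 8 recursive multiplications to 7 at each level.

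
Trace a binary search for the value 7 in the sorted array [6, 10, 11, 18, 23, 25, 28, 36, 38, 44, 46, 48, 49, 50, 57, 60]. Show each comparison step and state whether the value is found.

Binary search for 7 in [6, 10, 11, 18, 23, 25, 28, 36, 38, 44, 46, 48, 49, 50, 57, 60]:

lo=0, hi=15, mid=7, arr[mid]=36 -> 36 > 7, search left half
lo=0, hi=6, mid=3, arr[mid]=18 -> 18 > 7, search left half
lo=0, hi=2, mid=1, arr[mid]=10 -> 10 > 7, search left half
lo=0, hi=0, mid=0, arr[mid]=6 -> 6 < 7, search right half
lo=1 > hi=0, target 7 not found

Binary search determines that 7 is not in the array after 4 comparisons. The search space was exhausted without finding the target.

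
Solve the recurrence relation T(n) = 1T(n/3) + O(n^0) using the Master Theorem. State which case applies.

Master Theorem for T(n) = 1T(n/3) + O(n^0):

a = 1, b = 3, c = 0
log_b(a) = log_3(1) = 0.0000

Case 2: c = 0 = log_3(1) = 0.0000
T(n) = O(n^0 log n) = O(log n)

For T(n) = 1T(n/3) + O(n^0): log_3(1) = 0.0000. This is Case 2 of the Master Theorem (c = log_b(a), equal work at all levels), giving O(log n).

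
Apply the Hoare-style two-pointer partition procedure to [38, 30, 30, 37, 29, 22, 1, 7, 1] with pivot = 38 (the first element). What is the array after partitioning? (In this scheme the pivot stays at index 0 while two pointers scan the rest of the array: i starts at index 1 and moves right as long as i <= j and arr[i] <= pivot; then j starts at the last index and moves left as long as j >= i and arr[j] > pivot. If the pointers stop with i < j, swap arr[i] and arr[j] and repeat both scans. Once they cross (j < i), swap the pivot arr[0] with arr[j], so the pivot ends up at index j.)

Hoare-style two-pointer partition with pivot = 38:

Initial array: [38, 30, 30, 37, 29, 22, 1, 7, 1]

Pointers start at i = 1, j = 8.
i ends at 9, j ends at 8: the pointers have crossed (j < i), so scanning stops.

Swap pivot arr[0] with arr[8] to place pivot at position 8: [1, 30, 30, 37, 29, 22, 1, 7, 38]
Pivot position: 8

After partitioning with pivot 38, the array becomes [1, 30, 30, 37, 29, 22, 1, 7, 38]. The pivot is placed at index 8. All elements to the left of the pivot are <= 38, and all elements to the right are > 38.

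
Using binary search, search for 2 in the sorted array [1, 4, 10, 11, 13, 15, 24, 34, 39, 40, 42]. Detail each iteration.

Binary search for 2 in [1, 4, 10, 11, 13, 15, 24, 34, 39, 40, 42]:

lo=0, hi=10, mid=5, arr[mid]=15 -> 15 > 2, search left half
lo=0, hi=4, mid=2, arr[mid]=10 -> 10 > 2, search left half
lo=0, hi=1, mid=0, arr[mid]=1 -> 1 < 2, search right half
lo=1, hi=1, mid=1, arr[mid]=4 -> 4 > 2, search left half
lo=1 > hi=0, target 2 not found

Binary search determines that 2 is not in the array after 4 comparisons. The search space was exhausted without finding the target.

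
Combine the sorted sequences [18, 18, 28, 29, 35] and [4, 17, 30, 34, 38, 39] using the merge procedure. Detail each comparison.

Merging process:

Compare 18 vs 4: take 4 from right. Merged: [4]
Compare 18 vs 17: take 17 from right. Merged: [4, 17]
Compare 18 vs 30: take 18 from left. Merged: [4, 17, 18]
Compare 18 vs 30: take 18 from left. Merged: [4, 17, 18, 18]
Compare 28 vs 30: take 28 from left. Merged: [4, 17, 18, 18, 28]
Compare 29 vs 30: take 29 from left. Merged: [4, 17, 18, 18, 28, 29]
Compare 35 vs 30: take 30 from right. Merged: [4, 17, 18, 18, 28, 29, 30]
Compare 35 vs 34: take 34 from right. Merged: [4, 17, 18, 18, 28, 29, 30, 34]
Compare 35 vs 38: take 35 from left. Merged: [4, 17, 18, 18, 28, 29, 30, 34, 35]
Append remaining from right: [38, 39]. Merged: [4, 17, 18, 18, 28, 29, 30, 34, 35, 38, 39]

Final merged array: [4, 17, 18, 18, 28, 29, 30, 34, 35, 38, 39]
Total comparisons: 9

The merged array is [4, 17, 18, 18, 28, 29, 30, 34, 35, 38, 39], requiring 9 comparisons. The merge step runs in O(n) time where n is the total number of elements.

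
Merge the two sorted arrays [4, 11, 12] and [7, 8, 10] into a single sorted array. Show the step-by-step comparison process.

Merging process:

Compare 4 vs 7: take 4 from left. Merged: [4]
Compare 11 vs 7: take 7 from right. Merged: [4, 7]
Compare 11 vs 8: take 8 from right. Merged: [4, 7, 8]
Compare 11 vs 10: take 10 from right. Merged: [4, 7, 8, 10]
Append remaining from left: [11, 12]. Merged: [4, 7, 8, 10, 11, 12]

Final merged array: [4, 7, 8, 10, 11, 12]
Total comparisons: 4

The merged array is [4, 7, 8, 10, 11, 12], requiring 4 comparisons. The merge step runs in O(n) time where n is the total number of elements.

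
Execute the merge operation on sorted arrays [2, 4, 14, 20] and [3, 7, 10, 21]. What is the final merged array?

Merging process:

Compare 2 vs 3: take 2 from left. Merged: [2]
Compare 4 vs 3: take 3 from right. Merged: [2, 3]
Compare 4 vs 7: take 4 from left. Merged: [2, 3, 4]
Compare 14 vs 7: take 7 from right. Merged: [2, 3, 4, 7]
Compare 14 vs 10: take 10 from right. Merged: [2, 3, 4, 7, 10]
Compare 14 vs 21: take 14 from left. Merged: [2, 3, 4, 7, 10, 14]
Compare 20 vs 21: take 20 from left. Merged: [2, 3, 4, 7, 10, 14, 20]
Append remaining from right: [21]. Merged: [2, 3, 4, 7, 10, 14, 20, 21]

Final merged array: [2, 3, 4, 7, 10, 14, 20, 21]
Total comparisons: 7

The merged array is [2, 3, 4, 7, 10, 14, 20, 21], requiring 7 comparisons. The merge step runs in O(n) time where n is the total number of elements.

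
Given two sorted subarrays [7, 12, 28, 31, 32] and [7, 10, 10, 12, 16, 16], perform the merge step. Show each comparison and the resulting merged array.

Merging process:

Compare 7 vs 7: take 7 from left. Merged: [7]
Compare 12 vs 7: take 7 from right. Merged: [7, 7]
Compare 12 vs 10: take 10 from right. Merged: [7, 7, 10]
Compare 12 vs 10: take 10 from right. Merged: [7, 7, 10, 10]
Compare 12 vs 12: take 12 from left. Merged: [7, 7, 10, 10, 12]
Compare 28 vs 12: take 12 from right. Merged: [7, 7, 10, 10, 12, 12]
Compare 28 vs 16: take 16 from right. Merged: [7, 7, 10, 10, 12, 12, 16]
Compare 28 vs 16: take 16 from right. Merged: [7, 7, 10, 10, 12, 12, 16, 16]
Append remaining from left: [28, 31, 32]. Merged: [7, 7, 10, 10, 12, 12, 16, 16, 28, 31, 32]

Final merged array: [7, 7, 10, 10, 12, 12, 16, 16, 28, 31, 32]
Total comparisons: 8

The merged array is [7, 7, 10, 10, 12, 12, 16, 16, 28, 31, 32], requiring 8 comparisons. The merge step runs in O(n) time where n is the total number of elements.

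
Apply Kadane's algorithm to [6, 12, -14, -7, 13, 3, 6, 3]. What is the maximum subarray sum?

Using Kadane's algorithm on [6, 12, -14, -7, 13, 3, 6, 3]:

Scanning through the array:
Position 1 (value 12): max_ending_here = 18, max_so_far = 18
Position 2 (value -14): max_ending_here = 4, max_so_far = 18
Position 3 (value -7): max_ending_here = -3, max_so_far = 18
Position 4 (value 13): max_ending_here = 13, max_so_far = 18
Position 5 (value 3): max_ending_here = 16, max_so_far = 18
Position 6 (value 6): max_ending_here = 22, max_so_far = 22
Position 7 (value 3): max_ending_here = 25, max_so_far = 25

Maximum subarray: [13, 3, 6, 3]
Maximum sum: 25

The maximum subarray is [13, 3, 6, 3] with sum 25. This subarray runs from index 4 to index 7.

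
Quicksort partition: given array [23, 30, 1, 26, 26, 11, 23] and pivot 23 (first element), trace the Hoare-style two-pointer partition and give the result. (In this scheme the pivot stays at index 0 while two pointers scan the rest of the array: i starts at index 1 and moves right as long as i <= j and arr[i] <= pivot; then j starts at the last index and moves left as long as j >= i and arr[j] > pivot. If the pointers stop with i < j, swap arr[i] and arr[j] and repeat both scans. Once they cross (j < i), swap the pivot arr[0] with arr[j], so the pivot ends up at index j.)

Hoare-style two-pointer partition with pivot = 23:

Initial array: [23, 30, 1, 26, 26, 11, 23]

Pointers start at i = 1, j = 6.
i stops at index 1 (arr[1]=30 > 23), j stops at index 6 (arr[6]=23 <= 23): swap arr[1] and arr[6], array becomes [23, 23, 1, 26, 26, 11, 30]
i stops at index 3 (arr[3]=26 > 23), j stops at index 5 (arr[5]=11 <= 23): swap arr[3] and arr[5], array becomes [23, 23, 1, 11, 26, 26, 30]
i ends at 4, j ends at 3: the pointers have crossed (j < i), so scanning stops.

Swap pivot arr[0] with arr[3] to place pivot at position 3: [11, 23, 1, 23, 26, 26, 30]
Pivot position: 3

After partitioning with pivot 23, the array becomes [11, 23, 1, 23, 26, 26, 30]. The pivot is placed at index 3. All elements to the left of the pivot are <= 23, and all elements to the right are > 23.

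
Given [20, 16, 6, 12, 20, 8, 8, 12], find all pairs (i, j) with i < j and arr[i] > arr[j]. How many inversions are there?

Finding inversions in [20, 16, 6, 12, 20, 8, 8, 12]:

(0, 1): arr[0]=20 > arr[1]=16
(0, 2): arr[0]=20 > arr[2]=6
(0, 3): arr[0]=20 > arr[3]=12
(0, 5): arr[0]=20 > arr[5]=8
(0, 6): arr[0]=20 > arr[6]=8
(0, 7): arr[0]=20 > arr[7]=12
(1, 2): arr[1]=16 > arr[2]=6
(1, 3): arr[1]=16 > arr[3]=12
(1, 5): arr[1]=16 > arr[5]=8
(1, 6): arr[1]=16 > arr[6]=8
(1, 7): arr[1]=16 > arr[7]=12
(3, 5): arr[3]=12 > arr[5]=8
(3, 6): arr[3]=12 > arr[6]=8
(4, 5): arr[4]=20 > arr[5]=8
(4, 6): arr[4]=20 > arr[6]=8
(4, 7): arr[4]=20 > arr[7]=12

Total inversions: 16

The array has 16 inversion(s): (0,1), (0,2), (0,3), (0,5), (0,6), (0,7), (1,2), (1,3), (1,5), (1,6), (1,7), (3,5), (3,6), (4,5), (4,6), (4,7). Each pair (i,j) satisfies i < j and arr[i] > arr[j].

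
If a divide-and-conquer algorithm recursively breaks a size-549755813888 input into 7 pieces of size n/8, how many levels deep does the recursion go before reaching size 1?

For divide and conquer with division factor 8:

Problem sizes at each level:
Level 0: 549755813888
Level 1: 68719476736
Level 2: 8589934592
Level 3: 1073741824
Level 4: 134217728
Level 5: 16777216
Level 6: 2097152
Level 7: 262144
Level 8: 32768
Level 9: 4096
Level 10: 512
Level 11: 64
Level 12: 8
Level 13: 1

The root is level 0 and the size-1 base case is level 13 (the tree spans levels 0 through 13, i.e. 14 levels counting the root), so the depth is the number of divisions: log_8(549755813888) = 13

The recursion tree depth is log_8(549755813888) = 13. At each level, the problem size is divided by 8, so it takes 13 divisions to reduce to a base case of size 1. The algorithm makes 7 recursive calls at each level.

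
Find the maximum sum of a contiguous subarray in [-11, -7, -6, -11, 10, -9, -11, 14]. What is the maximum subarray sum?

Using Kadane's algorithm on [-11, -7, -6, -11, 10, -9, -11, 14]:

Scanning through the array:
Position 1 (value -7): max_ending_here = -7, max_so_far = -7
Position 2 (value -6): max_ending_here = -6, max_so_far = -6
Position 3 (value -11): max_ending_here = -11, max_so_far = -6
Position 4 (value 10): max_ending_here = 10, max_so_far = 10
Position 5 (value -9): max_ending_here = 1, max_so_far = 10
Position 6 (value -11): max_ending_here = -10, max_so_far = 10
Position 7 (value 14): max_ending_here = 14, max_so_far = 14

Maximum subarray: [14]
Maximum sum: 14

The maximum subarray is [14] with sum 14. This subarray runs from index 7 to index 7.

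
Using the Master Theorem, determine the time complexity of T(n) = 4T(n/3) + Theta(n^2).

Master Theorem for T(n) = 4T(n/3) + O(n^2):

a = 4, b = 3, c = 2
log_b(a) = log_3(4) = 1.2619

Case 3: c = 2 > log_3(4) = 1.2619
T(n) = O(n^2) = O(n^2)

For T(n) = 4T(n/3) + O(n^2): log_3(4) = 1.2619. This is Case 3 of the Master Theorem (c > log_b(a), work dominated by root), giving O(n^2).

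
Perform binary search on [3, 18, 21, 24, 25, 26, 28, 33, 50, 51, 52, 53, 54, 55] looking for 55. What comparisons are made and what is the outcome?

Binary search for 55 in [3, 18, 21, 24, 25, 26, 28, 33, 50, 51, 52, 53, 54, 55]:

lo=0, hi=13, mid=6, arr[mid]=28 -> 28 < 55, search right half
lo=7, hi=13, mid=10, arr[mid]=52 -> 52 < 55, search right half
lo=11, hi=13, mid=12, arr[mid]=54 -> 54 < 55, search right half
lo=13, hi=13, mid=13, arr[mid]=55 -> Found target at index 13!

Binary search finds 55 at index 13 after 4 comparisons. The search repeatedly halves the search space by comparing with the middle element.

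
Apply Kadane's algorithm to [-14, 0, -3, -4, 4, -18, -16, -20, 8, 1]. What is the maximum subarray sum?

Using Kadane's algorithm on [-14, 0, -3, -4, 4, -18, -16, -20, 8, 1]:

Scanning through the array:
Position 1 (value 0): max_ending_here = 0, max_so_far = 0
Position 2 (value -3): max_ending_here = -3, max_so_far = 0
Position 3 (value -4): max_ending_here = -4, max_so_far = 0
Position 4 (value 4): max_ending_here = 4, max_so_far = 4
Position 5 (value -18): max_ending_here = -14, max_so_far = 4
Position 6 (value -16): max_ending_here = -16, max_so_far = 4
Position 7 (value -20): max_ending_here = -20, max_so_far = 4
Position 8 (value 8): max_ending_here = 8, max_so_far = 8
Position 9 (value 1): max_ending_here = 9, max_so_far = 9

Maximum subarray: [8, 1]
Maximum sum: 9

The maximum subarray is [8, 1] with sum 9. This subarray runs from index 8 to index 9.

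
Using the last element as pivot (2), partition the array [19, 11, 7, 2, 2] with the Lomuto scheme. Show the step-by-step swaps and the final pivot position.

Lomuto partition with pivot = 2:

Initial array: [19, 11, 7, 2, 2]

arr[0]=19 > 2: no swap
arr[1]=11 > 2: no swap
arr[2]=7 > 2: no swap
arr[3]=2 <= 2: swap with position 0, array becomes [2, 11, 7, 19, 2]

Place pivot at position 1: [2, 2, 7, 19, 11]
Pivot position: 1

After partitioning with pivot 2, the array becomes [2, 2, 7, 19, 11]. The pivot is placed at index 1. All elements to the left of the pivot are <= 2, and all elements to the right are > 2.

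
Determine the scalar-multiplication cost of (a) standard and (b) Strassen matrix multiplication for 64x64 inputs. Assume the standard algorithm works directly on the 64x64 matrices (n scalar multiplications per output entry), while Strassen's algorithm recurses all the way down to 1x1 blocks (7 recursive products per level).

Matrix multiplication for 64x64 matrices:

Standard algorithm: 64^3 = 262144 multiplications
Strassen's algorithm: 7^(log2(64)) = 7^6 = 117649 multiplications
Savings: 262144 - 117649 = 144495 multiplications

Standard: 262144 multiplications (64^3). Strassen: 117649 multiplications (7^6). Strassen reduces 8 recursive multiplications to 7 at each level.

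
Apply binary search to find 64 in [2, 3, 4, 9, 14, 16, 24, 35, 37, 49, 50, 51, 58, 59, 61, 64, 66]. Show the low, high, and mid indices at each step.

Binary search for 64 in [2, 3, 4, 9, 14, 16, 24, 35, 37, 49, 50, 51, 58, 59, 61, 64, 66]:

lo=0, hi=16, mid=8, arr[mid]=37 -> 37 < 64, search right half
lo=9, hi=16, mid=12, arr[mid]=58 -> 58 < 64, search right half
lo=13, hi=16, mid=14, arr[mid]=61 -> 61 < 64, search right half
lo=15, hi=16, mid=15, arr[mid]=64 -> Found target at index 15!

Binary search finds 64 at index 15 after 4 comparisons. The search repeatedly halves the search space by comparing with the middle element.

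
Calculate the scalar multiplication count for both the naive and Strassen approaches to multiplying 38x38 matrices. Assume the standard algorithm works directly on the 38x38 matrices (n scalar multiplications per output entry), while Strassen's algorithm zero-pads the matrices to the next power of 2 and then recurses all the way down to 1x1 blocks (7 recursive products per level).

Matrix multiplication for 38x38 matrices:

Strassen's algorithm requires power-of-2 dimensions. Pad 38x38 to 64x64 (next power of 2).

Standard algorithm: 38^3 = 54872 multiplications
Strassen's algorithm: 7^(log2(64)) = 7^6 = 117649 multiplications
Difference: 54872 - 117649 = -62777 (Strassen uses MORE here due to padding overhead — for small or just-over-power-of-2 n, padding can outweigh the per-level savings)

Standard: 54872 multiplications (38^3). Strassen: 117649 multiplications (7^6, after padding to 64x64). Strassen reduces 8 recursive multiplications to 7 at each level.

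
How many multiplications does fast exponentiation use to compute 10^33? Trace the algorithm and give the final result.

Computing 10^33 by squaring (build up from 10^1; each line after the first costs one multiplication):

10^1 = 10
10^2 = (10^1)^2 = 10^2 = 100
10^4 = (10^2)^2 = 100^2 = 10000
10^8 = (10^4)^2 = 10000^2 = 100000000
10^16 = (10^8)^2 = 100000000^2 = 10000000000000000
10^32 = (10^16)^2 = 10000000000000000^2 = 100000000000000000000000000000000
10^33 = 10 * 10^32 = 10 * 100000000000000000000000000000000 = 1000000000000000000000000000000000

Result: 1000000000000000000000000000000000
Multiplications needed: 6 (6 lines after 10^1)

10^33 = 1000000000000000000000000000000000. Using exponentiation by squaring, this requires 6 multiplications. The key idea: if the exponent is even, square the half-power; if odd, multiply by the base once.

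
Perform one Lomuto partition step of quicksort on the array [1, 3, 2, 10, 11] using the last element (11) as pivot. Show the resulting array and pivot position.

Lomuto partition with pivot = 11:

Initial array: [1, 3, 2, 10, 11]

arr[0]=1 <= 11: swap with position 0, array becomes [1, 3, 2, 10, 11]
arr[1]=3 <= 11: swap with position 1, array becomes [1, 3, 2, 10, 11]
arr[2]=2 <= 11: swap with position 2, array becomes [1, 3, 2, 10, 11]
arr[3]=10 <= 11: swap with position 3, array becomes [1, 3, 2, 10, 11]

Place pivot at position 4: [1, 3, 2, 10, 11]
Pivot position: 4

After partitioning with pivot 11, the array becomes [1, 3, 2, 10, 11]. The pivot is placed at index 4. All elements to the left of the pivot are <= 11, and all elements to the right are > 11.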